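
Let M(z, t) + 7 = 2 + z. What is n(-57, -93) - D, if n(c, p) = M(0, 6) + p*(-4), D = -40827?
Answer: 41194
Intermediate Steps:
M(z, t) = -5 + z (M(z, t) = -7 + (2 + z) = -5 + z)
n(c, p) = -5 - 4*p (n(c, p) = (-5 + 0) + p*(-4) = -5 - 4*p)
n(-57, -93) - D = (-5 - 4*(-93)) - 1*(-40827) = (-5 + 372) + 40827 = 367 + 40827 = 41194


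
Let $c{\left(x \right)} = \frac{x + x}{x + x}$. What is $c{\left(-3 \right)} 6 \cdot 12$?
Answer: $72$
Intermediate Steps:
$c{\left(x \right)} = 1$ ($c{\left(x \right)} = \frac{2 x}{2 x} = 2 x \frac{1}{2 x} = 1$)
$c{\left(-3 \right)} 6 \cdot 12 = 1 \cdot 6 \cdot 12 = 6 \cdot 12 = 72$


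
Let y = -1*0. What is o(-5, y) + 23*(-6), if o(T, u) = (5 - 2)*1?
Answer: -135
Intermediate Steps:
y = 0
o(T, u) = 3 (o(T, u) = 3*1 = 3)
o(-5, y) + 23*(-6) = 3 + 23*(-6) = 3 - 138 = -135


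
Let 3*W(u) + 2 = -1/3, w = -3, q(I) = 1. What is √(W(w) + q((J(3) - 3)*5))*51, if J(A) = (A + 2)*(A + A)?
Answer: 17*√2 ≈ 24.042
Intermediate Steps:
J(A) = 2*A*(2 + A) (J(A) = (2 + A)*(2*A) = 2*A*(2 + A))
W(u) = -7/9 (W(u) = -⅔ + (-1/3)/3 = -⅔ + (-1*⅓)/3 = -⅔ + (⅓)*(-⅓) = -⅔ - ⅑ = -7/9)
√(W(w) + q((J(3) - 3)*5))*51 = √(-7/9 + 1)*51 = √(2/9)*51 = (√2/3)*51 = 17*√2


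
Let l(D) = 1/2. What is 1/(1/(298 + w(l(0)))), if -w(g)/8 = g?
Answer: 294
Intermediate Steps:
l(D) = ½
w(g) = -8*g
1/(1/(298 + w(l(0)))) = 1/(1/(298 - 8*½)) = 1/(1/(298 - 4)) = 1/(1/294) = 294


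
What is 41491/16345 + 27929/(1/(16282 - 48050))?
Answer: -14502076233349/16345 ≈ -8.8725e+8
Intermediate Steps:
41491/16345 + 27929/(1/(16282 - 48050)) = 41491*(1/16345) + 27929/(1/(-31768)) = 41491/16345 + 27929/(-1/31768) = 41491/16345 + 27929*(-31768) = 41491/16345 - 887248472 = -14502076233349/16345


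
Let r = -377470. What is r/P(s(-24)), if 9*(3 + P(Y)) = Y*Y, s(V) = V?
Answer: -377470/61 ≈ -6188.0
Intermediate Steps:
P(Y) = -3 + Y**2/9 (P(Y) = -3 + (Y*Y)/9 = -3 + Y**2/9)
r/P(s(-24)) = -377470/(-3 + (1/9)*(-24)**2) = -377470/(-3 + (1/9)*576) = -377470/(-3 + 64) = -377470/61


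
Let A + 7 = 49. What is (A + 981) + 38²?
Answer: 2467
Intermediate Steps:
A = 42 (A = -7 + 49 = 42)
(A + 981) + 38² = (42 + 981) + 38² = 1023 + 1444 = 2467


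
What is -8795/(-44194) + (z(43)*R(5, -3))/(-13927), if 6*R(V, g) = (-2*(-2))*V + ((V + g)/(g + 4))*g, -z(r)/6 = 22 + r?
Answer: 450705/1704958 ≈ 0.26435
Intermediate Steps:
z(r) = -132 - 6*r (z(r) = -6*(22 + r) = -132 - 6*r)
R(V, g) = 2*V/3 + g*(V + g)/(6*(4 + g)) (R(V, g) = ((-2*(-2))*V + ((V + g)/(g + 4))*g)/6 = (4*V + ((V + g)/(4 + g))*g)/6 = (4*V + g*(V + g)/(4 + g))/6 = 2*V/3 + g*(V + g)/(6*(4 + g)))
-8795/(-44194) + (z(43)*R(5, -3))/(-13927) = -8795/(-44194) + ((-132 - 6*43)*(((-3)**2 + 16*5 + 5*5*(-3))/(6*(4 - 3))))/(-13927) = -8795*(-1/44194) + ((-132 - 258)*((1/6)*(9 + 80 - 75)/1))*(-1/13927) = 8795/44194 - 65*14*(-1/13927) = 8795/44194 - 390*7/3*(-1/13927) = 8795/44194 - 910*(-1/13927) = 8795/44194 + 910/13927 = 450705/1704958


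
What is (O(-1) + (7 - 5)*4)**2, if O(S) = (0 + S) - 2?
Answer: 25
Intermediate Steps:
O(S) = -2 + S (O(S) = S - 2 = -2 + S)
(O(-1) + (7 - 5)*4)**2 = ((-2 - 1) + (7 - 5)*4)**2 = (-3 + 2*4)**2 = (-3 + 8)**2 = 5**2 = 25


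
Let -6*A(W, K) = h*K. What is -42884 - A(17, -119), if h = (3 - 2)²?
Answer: -257423/6 ≈ -42904.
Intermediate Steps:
h = 1 (h = 1² = 1)
A(W, K) = -K/6
-42884 - A(17, -119) = -42884 - (-1)*(-119)/6 = -42884 - 1*119/6 = -42884 - 119/6 = -257423/6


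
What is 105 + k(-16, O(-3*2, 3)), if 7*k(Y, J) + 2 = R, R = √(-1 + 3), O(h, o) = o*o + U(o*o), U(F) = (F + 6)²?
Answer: 733/7 + √2/7 ≈ 104.92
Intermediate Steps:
U(F) = (6 + F)²
O(h, o) = o² + (6 + o²)² (O(h, o) = o*o + (6 + o*o)² = o² + (6 + o²)²)
R = √2 ≈ 1.4142
k(Y, J) = -2/7 + √2/7
105 + k(-16, O(-3*2, 3)) = 105 + (-2/7 + √2/7) = 733/7 + √2/7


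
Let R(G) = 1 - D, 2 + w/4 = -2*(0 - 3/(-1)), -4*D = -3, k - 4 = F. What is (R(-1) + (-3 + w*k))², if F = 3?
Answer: 822649/16 ≈ 51416.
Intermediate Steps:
k = 7 (k = 4 + 3 = 7)
D = ¾ (D = -¼*(-3) = ¾ ≈ 0.75000)
w = -32 (w = -8 + 4*(-2*(0 - 3/(-1))) = -8 + 4*(-2*(0 - 3*(-1))) = -8 + 4*(-2*(0 + 3)) = -8 + 4*(-2*3) = -8 + 4*(-6) = -8 - 24 = -32)
R(G) = ¼ (R(G) = 1 - 1*¾ = 1 - ¾ = ¼)
(R(-1) + (-3 + w*k))² = (¼ + (-3 - 32*7))² = (¼ + (-3 - 224))² = (¼ - 227)² = (-907/4)² = 822649/16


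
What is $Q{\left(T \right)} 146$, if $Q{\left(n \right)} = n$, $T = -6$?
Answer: $-876$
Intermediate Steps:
$Q{\left(T \right)} 146 = \left(-6\right) 146 = -876$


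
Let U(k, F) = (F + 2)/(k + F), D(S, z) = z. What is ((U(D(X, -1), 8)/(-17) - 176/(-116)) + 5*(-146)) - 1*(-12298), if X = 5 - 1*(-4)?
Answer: 39926114/3451 ≈ 11569.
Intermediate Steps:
X = 9 (X = 5 + 4 = 9)
U(k, F) = (2 + F)/(F + k)
((U(D(X, -1), 8)/(-17) - 176/(-116)) + 5*(-146)) - 1*(-12298) = ((((2 + 8)/(8 - 1))/(-17) - 176/(-116)) + 5*(-146)) - 1*(-12298) = (((10/7)*(-1/17) - 176*(-1/116)) - 730) + 12298 = ((((⅐)*10)*(-1/17) + 44/29) - 730) + 12298 = (((10/7)*(-1/17) + 44/29) - 730) + 12298 = ((-10/119 + 44/29) - 730) + 12298 = (4946/3451 - 730) + 12298 = -2514284/3451 + 12298 = 39926114/3451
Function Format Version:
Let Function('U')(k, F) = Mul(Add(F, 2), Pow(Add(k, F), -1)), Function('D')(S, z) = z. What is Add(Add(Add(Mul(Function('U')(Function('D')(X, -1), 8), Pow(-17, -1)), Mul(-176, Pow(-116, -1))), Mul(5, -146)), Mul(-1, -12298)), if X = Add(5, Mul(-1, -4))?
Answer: Rational(39926114, 3451) ≈ 11569.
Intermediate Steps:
X = 9 (X = Add(5, 4) = 9)
Function('U')(k, F) = Mul(Pow(Add(F, k), -1), Add(2, F)) (Function('U')(k, F) = Mul(Add(2, F), Pow(Add(F, k), -1)) = Mul(Pow(Add(F, k), -1), Add(2, F)))
Add(Add(Add(Mul(Function('U')(Function('D')(X, -1), 8), Pow(-17, -1)), Mul(-176, Pow(-116, -1))), Mul(5, -146)), Mul(-1, -12298)) = Add(Add(Add(Mul(Mul(Pow(Add(8, -1), -1), Add(2, 8)), Pow(-17, -1)), Mul(-176, Pow(-116, -1))), Mul(5, -146)), Mul(-1, -12298)) = Add(Add(Add(Mul(Mul(Pow(7, -1), 10), Rational(-1, 17)), Mul(-176, Rational(-1, 116))), -730), 12298) = Add(Add(Add(Mul(Mul(Rational(1, 7), 10), Rational(-1, 17)), Rational(44, 29)), -730), 12298) = Add(Add(Add(Mul(Rational(10, 7), Rational(-1, 17)), Rational(44, 29)), -730), 12298) = Add(Add(Add(Rational(-10, 119), Rational(44, 29)), -730), 12298) = Add(Add(Rational(4946, 3451), -730), 12298) = Add(Rational(-2514284, 3451), 12298) = Rational(39926114, 3451)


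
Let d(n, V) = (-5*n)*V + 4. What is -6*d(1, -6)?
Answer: -204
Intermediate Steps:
d(n, V) = 4 - 5*V*n (d(n, V) = -5*V*n + 4 = 4 - 5*V*n)
-6*d(1, -6) = -6*(4 - 5*(-6)*1) = -6*(4 + 30) = -6*34 = -204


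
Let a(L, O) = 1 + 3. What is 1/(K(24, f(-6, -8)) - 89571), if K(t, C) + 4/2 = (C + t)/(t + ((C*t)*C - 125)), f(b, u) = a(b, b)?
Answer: -283/25349131 ≈ -1.1164e-5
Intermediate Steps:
a(L, O) = 4
f(b, u) = 4
K(t, C) = -2 + (C + t)/(-125 + t + t*C²) (K(t, C) = -2 + (C + t)/(t + ((C*t)*C - 125)) = -2 + (C + t)/(t + (t*C² - 125)) = -2 + (C + t)/(t + (-125 + t*C²)) = -2 + (C + t)/(-125 + t + t*C²))
1/(K(24, f(-6, -8)) - 89571) = 1/((250 + 4 - 1*24 - 2*24*4²)/(-125 + 24 + 24*4²) - 89571) = 1/((250 + 4 - 24 - 2*24*16)/(-125 + 24 + 24*16) - 89571) = 1/((250 + 4 - 24 - 768)/(-125 + 24 + 384) - 89571) = 1/(-538/283 - 89571) = 1/(-25349131/283) = -283/25349131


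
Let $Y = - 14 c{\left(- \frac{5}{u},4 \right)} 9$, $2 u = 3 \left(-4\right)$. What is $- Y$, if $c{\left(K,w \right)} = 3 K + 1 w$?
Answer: $819$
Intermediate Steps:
$u = -6$ ($u = \frac{3 \left(-4\right)}{2} = \frac{1}{2} \left(-12\right) = -6$)
$c{\left(K,w \right)} = w + 3 K$ ($c{\left(K,w \right)} = 3 K + w = w + 3 K$)
$Y = -819$ ($Y = - 14 \left(4 + 3 \left(- \frac{5}{-6}\right)\right) 9 = - 14 \left(4 + 3 \left(\left(-5\right) \left(- \frac{1}{6}\right)\right)\right) 9 = - 14 \left(4 + 3 \cdot \frac{5}{6}\right) 9 = - 14 \left(4 + \frac{5}{2}\right) 9 = \left(-14\right) \frac{13}{2} \cdot 9 = \left(-91\right) 9 = -819$)
$- Y = \left(-1\right) \left(-819\right) = 819$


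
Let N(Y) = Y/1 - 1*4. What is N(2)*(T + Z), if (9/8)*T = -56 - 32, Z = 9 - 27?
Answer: 1732/9 ≈ 192.44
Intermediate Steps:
N(Y) = -4 + Y (N(Y) = Y*1 - 4 = Y - 4 = -4 + Y)
Z = -18
T = -704/9 (T = 8*(-56 - 32)/9 = (8/9)*(-88) = -704/9 ≈ -78.222)
N(2)*(T + Z) = (-4 + 2)*(-704/9 - 18) = -2*(-866/9) = 1732/9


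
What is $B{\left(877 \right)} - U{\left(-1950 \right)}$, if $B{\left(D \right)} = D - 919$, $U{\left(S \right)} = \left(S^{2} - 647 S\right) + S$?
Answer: $-5062242$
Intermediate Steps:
$U{\left(S \right)} = S^{2} - 646 S$
$B{\left(D \right)} = -919 + D$
$B{\left(877 \right)} - U{\left(-1950 \right)} = \left(-919 + 877\right) - - 1950 \left(-646 - 1950\right) = -42 - \left(-1950\right) \left(-2596\right) = -42 - 5062200 = -5062242$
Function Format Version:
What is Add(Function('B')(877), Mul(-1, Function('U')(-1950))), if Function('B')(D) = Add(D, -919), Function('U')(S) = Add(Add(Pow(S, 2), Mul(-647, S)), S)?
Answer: -5062242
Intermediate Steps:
Function('U')(S) = Add(Pow(S, 2), Mul(-646, S))
Function('B')(D) = Add(-919, D)
Add(Function('B')(877), Mul(-1, Function('U')(-1950))) = Add(Add(-919, 877), Mul(-1, Mul(-1950, Add(-646, -1950)))) = Add(-42, Mul(-1, Mul(-1950, -2596))) = Add(-42, Mul(-1, 5062200)) = Add(-42, -5062200) = -5062242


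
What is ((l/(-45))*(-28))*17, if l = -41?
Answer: -19516/45 ≈ -433.69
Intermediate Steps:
((l/(-45))*(-28))*17 = (-41/(-45)*(-28))*17 = (-41*(-1/45)*(-28))*17 = ((41/45)*(-28))*17 = -1148/45*17 = -19516/45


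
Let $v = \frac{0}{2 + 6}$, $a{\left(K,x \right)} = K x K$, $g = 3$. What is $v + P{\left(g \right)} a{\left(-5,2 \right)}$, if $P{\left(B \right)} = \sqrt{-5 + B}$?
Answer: $50 i \sqrt{2} \approx 70.711 i$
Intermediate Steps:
$a{\left(K,x \right)} = x K^{2}$
$v = 0$ ($v = \frac{0}{8} = 0 \cdot \frac{1}{8} = 0$)
$v + P{\left(g \right)} a{\left(-5,2 \right)} = 0 + \sqrt{-5 + 3} \cdot 2 \left(-5\right)^{2} = 0 + \sqrt{-2} \cdot 2 \cdot 25 = 0 + i \sqrt{2} \cdot 50 = 0 + 50 i \sqrt{2} = 50 i \sqrt{2}$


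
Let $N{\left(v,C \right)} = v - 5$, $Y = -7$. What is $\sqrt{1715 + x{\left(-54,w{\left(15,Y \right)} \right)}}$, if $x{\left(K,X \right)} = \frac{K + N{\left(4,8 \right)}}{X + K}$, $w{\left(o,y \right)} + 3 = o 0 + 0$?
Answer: $\frac{\sqrt{5575170}}{57} \approx 41.424$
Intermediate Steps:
$N{\left(v,C \right)} = -5 + v$
$w{\left(o,y \right)} = -3$ ($w{\left(o,y \right)} = -3 + \left(o 0 + 0\right) = -3 + \left(0 + 0\right) = -3 + 0 = -3$)
$x{\left(K,X \right)} = \frac{-1 + K}{K + X}$ ($x{\left(K,X \right)} = \frac{K + \left(-5 + 4\right)}{X + K} = \frac{K - 1}{K + X} = \frac{-1 + K}{K + X}$)
$\sqrt{1715 + x{\left(-54,w{\left(15,Y \right)} \right)}} = \sqrt{1715 + \frac{-1 - 54}{-54 - 3}} = \sqrt{1715 + \frac{1}{-57} \left(-55\right)} = \sqrt{1715 - - \frac{55}{57}} = \sqrt{1715 + \frac{55}{57}} = \sqrt{\frac{97810}{57}} = \frac{\sqrt{5575170}}{57}$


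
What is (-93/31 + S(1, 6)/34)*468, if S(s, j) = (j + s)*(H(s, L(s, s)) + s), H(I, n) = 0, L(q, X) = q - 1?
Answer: -22230/17 ≈ -1307.6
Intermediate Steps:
L(q, X) = -1 + q
S(s, j) = s*(j + s) (S(s, j) = (j + s)*(0 + s) = (j + s)*s = s*(j + s))
(-93/31 + S(1, 6)/34)*468 = (-93/31 + (1*(6 + 1))/34)*468 = (-93*1/31 + (1*7)*(1/34))*468 = (-3 + 7*(1/34))*468 = (-3 + 7/34)*468 = -95/34*468 = -22230/17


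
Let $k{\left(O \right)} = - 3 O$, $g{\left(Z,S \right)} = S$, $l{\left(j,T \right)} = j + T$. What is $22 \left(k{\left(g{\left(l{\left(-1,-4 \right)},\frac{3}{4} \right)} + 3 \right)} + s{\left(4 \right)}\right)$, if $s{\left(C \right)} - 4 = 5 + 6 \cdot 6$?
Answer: $\frac{1485}{2} \approx 742.5$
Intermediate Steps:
$l{\left(j,T \right)} = T + j$
$s{\left(C \right)} = 45$ ($s{\left(C \right)} = 4 + \left(5 + 6 \cdot 6\right) = 4 + \left(5 + 36\right) = 4 + 41 = 45$)
$22 \left(k{\left(g{\left(l{\left(-1,-4 \right)},\frac{3}{4} \right)} + 3 \right)} + s{\left(4 \right)}\right) = 22 \left(- 3 \left(\frac{3}{4} + 3\right) + 45\right) = 22 \left(\left(-3\right) \frac{15}{4} + 45\right) = 22 \left(- \frac{45}{4} + 45\right) = 22 \cdot \frac{135}{4} = \frac{1485}{2}$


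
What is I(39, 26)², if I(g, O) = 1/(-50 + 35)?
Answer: 1/225 ≈ 0.0044444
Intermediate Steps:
I(g, O) = -1/15 (I(g, O) = 1/(-15) = -1/15)
I(39, 26)² = (-1/15)² = 1/225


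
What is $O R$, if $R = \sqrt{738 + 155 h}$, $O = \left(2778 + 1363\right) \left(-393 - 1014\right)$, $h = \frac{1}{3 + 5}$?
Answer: $- \frac{5826387 \sqrt{12118}}{4} \approx -1.6034 \cdot 10^{8}$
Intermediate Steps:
$h = \frac{1}{8} \approx 0.125$
$O = -5826387$ ($O = 4141 \left(-1407\right) = -5826387$)
$R = \frac{\sqrt{12118}}{4}$ ($R = \sqrt{738 + 155 \cdot \frac{1}{8}} = \sqrt{738 + \frac{155}{8}} = \sqrt{\frac{6059}{8}} = \frac{\sqrt{12118}}{4} \approx 27.52$)
$O R = - 5826387 \frac{\sqrt{12118}}{4} = - \frac{5826387 \sqrt{12118}}{4}$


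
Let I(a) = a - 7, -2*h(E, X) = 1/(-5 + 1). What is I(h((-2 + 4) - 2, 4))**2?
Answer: 3025/64 ≈ 47.266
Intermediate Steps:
h(E, X) = 1/8 (h(E, X) = -1/(2*(-5 + 1)) = -1/2/(-4) = -1/2*(-1/4) = 1/8)
I(a) = -7 + a
I(h((-2 + 4) - 2, 4))**2 = (-7 + 1/8)**2 = (-55/8)**2 = 3025/64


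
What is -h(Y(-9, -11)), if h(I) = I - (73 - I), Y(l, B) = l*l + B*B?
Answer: -331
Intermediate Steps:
Y(l, B) = B**2 + l**2 (Y(l, B) = l**2 + B**2 = B**2 + l**2)
h(I) = -73 + 2*I (h(I) = I + (-73 + I) = -73 + 2*I)
-h(Y(-9, -11)) = -(-73 + 2*((-11)**2 + (-9)**2)) = -(-73 + 2*(121 + 81)) = -(-73 + 2*202) = -(-73 + 404) = -1*331 = -331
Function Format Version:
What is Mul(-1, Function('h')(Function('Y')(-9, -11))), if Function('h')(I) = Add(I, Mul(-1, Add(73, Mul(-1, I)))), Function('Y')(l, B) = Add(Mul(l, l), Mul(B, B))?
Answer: -331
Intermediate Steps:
Function('Y')(l, B) = Add(Pow(B, 2), Pow(l, 2)) (Function('Y')(l, B) = Add(Pow(l, 2), Pow(B, 2)) = Add(Pow(B, 2), Pow(l, 2)))
Function('h')(I) = Add(-73, Mul(2, I)) (Function('h')(I) = Add(I, Add(-73, I)) = Add(-73, Mul(2, I)))
Mul(-1, Function('h')(Function('Y')(-9, -11))) = Mul(-1, Add(-73, Mul(2, Add(Pow(-11, 2), Pow(-9, 2))))) = Mul(-1, Add(-73, Mul(2, Add(121, 81)))) = Mul(-1, Add(-73, Mul(2, 202))) = Mul(-1, Add(-73, 404)) = Mul(-1, 331) = -331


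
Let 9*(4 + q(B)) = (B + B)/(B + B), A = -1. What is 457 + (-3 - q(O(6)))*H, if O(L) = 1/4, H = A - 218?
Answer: 787/3 ≈ 262.33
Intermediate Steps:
H = -219 (H = -1 - 218 = -219)
O(L) = ¼
q(B) = -35/9 (q(B) = -4 + ((B + B)/(B + B))/9 = -4 + ((2*B)/((2*B)))/9 = -4 + ((2*B)*(1/(2*B)))/9 = -4 + (⅑)*1 = -4 + ⅑ = -35/9)
457 + (-3 - q(O(6)))*H = 457 + (-3 - 1*(-35/9))*(-219) = 457 + (-3 + 35/9)*(-219) = 457 + (8/9)*(-219) = 457 - 584/3 = 787/3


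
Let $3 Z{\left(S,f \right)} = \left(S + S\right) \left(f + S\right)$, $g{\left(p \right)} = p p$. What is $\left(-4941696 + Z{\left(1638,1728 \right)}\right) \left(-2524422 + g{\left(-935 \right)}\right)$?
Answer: $2089189006728$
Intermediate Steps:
$g{\left(p \right)} = p^{2}$
$Z{\left(S,f \right)} = \frac{2 S \left(S + f\right)}{3}$ ($Z{\left(S,f \right)} = \frac{\left(S + S\right) \left(f + S\right)}{3} = \frac{2 S \left(S + f\right)}{3}$)
$\left(-4941696 + Z{\left(1638,1728 \right)}\right) \left(-2524422 + g{\left(-935 \right)}\right) = \left(-4941696 + \frac{2}{3} \cdot 1638 \left(1638 + 1728\right)\right) \left(-2524422 + \left(-935\right)^{2}\right) = \left(-4941696 + \frac{2}{3} \cdot 1638 \cdot 3366\right) \left(-2524422 + 874225\right) = \left(-4941696 + 3675672\right) \left(-1650197\right) = \left(-1266024\right) \left(-1650197\right) = 2089189006728$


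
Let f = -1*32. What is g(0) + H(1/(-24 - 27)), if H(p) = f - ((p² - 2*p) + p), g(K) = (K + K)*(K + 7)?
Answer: -83284/2601 ≈ -32.020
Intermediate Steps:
f = -32
g(K) = 2*K*(7 + K) (g(K) = (2*K)*(7 + K) = 2*K*(7 + K))
H(p) = -32 + p - p² (H(p) = -32 - ((p² - 2*p) + p) = -32 - (p² - p) = -32 + (p - p²) = -32 + p - p²)
g(0) + H(1/(-24 - 27)) = 2*0*(7 + 0) + (-32 + 1/(-24 - 27) - (1/(-24 - 27))²) = 2*0*7 + (-32 + 1/(-51) - (1/(-51))²) = 0 + (-32 - 1/51 - (-1/51)²) = 0 + (-32 - 1/51 - 1*1/2601) = 0 + (-32 - 1/51 - 1/2601) = 0 - 83284/2601 = -83284/2601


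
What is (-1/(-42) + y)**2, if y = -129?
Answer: 29343889/1764 ≈ 16635.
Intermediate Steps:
(-1/(-42) + y)**2 = (-1/(-42) - 129)**2 = (-1*(-1/42) - 129)**2 = (1/42 - 129)**2 = (-5417/42)**2 = 29343889/1764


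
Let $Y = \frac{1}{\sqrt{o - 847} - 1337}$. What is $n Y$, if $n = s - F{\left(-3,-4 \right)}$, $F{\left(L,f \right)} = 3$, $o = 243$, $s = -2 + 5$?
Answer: $0$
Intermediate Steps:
$s = 3$
$n = 0$ ($n = 3 - 3 = 0$)
$Y = \frac{1}{-1337 + 2 i \sqrt{151}}$ ($Y = \frac{1}{\sqrt{243 - 847} - 1337} = \frac{1}{\sqrt{-604} - 1337} = \frac{1}{2 i \sqrt{151} - 1337} = \frac{1}{-1337 + 2 i \sqrt{151}} \approx -0.00074769 - 1.374 \cdot 10^{-5} i$)
$n Y = 0 \left(- \frac{1337}{1788173} - \frac{2 i \sqrt{151}}{1788173}\right) = 0$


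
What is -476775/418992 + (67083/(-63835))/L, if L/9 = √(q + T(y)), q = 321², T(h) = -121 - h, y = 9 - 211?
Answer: -158925/139664 - 22361*√11458/6582792870 ≈ -1.1383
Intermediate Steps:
y = -202
q = 103041
L = 27*√11458 (L = 9*√(103041 + (-121 - 1*(-202))) = 9*√(103041 + (-121 + 202)) = 9*√(103041 + 81) = 9*√103122 = 9*(3*√11458) = 27*√11458 ≈ 2890.1)
-476775/418992 + (67083/(-63835))/L = -476775/418992 + (67083/(-63835))/((27*√11458)) = -476775*1/418992 + (67083*(-1/63835))*(√11458/309366) = -158925/139664 - 22361*√11458/6582792870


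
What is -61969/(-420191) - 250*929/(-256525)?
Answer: 4539438299/4311579851 ≈ 1.0528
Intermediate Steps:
-61969/(-420191) - 250*929/(-256525) = -61969*(-1/420191) - 232250*(-1/256525) = 61969/420191 + 9290/10261 = 4539438299/4311579851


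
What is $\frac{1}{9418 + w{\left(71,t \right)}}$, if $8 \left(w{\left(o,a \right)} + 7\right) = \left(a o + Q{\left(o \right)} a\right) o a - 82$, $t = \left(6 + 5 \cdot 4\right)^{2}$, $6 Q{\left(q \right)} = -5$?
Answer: $\frac{12}{3414980213} \approx 3.5139 \cdot 10^{-9}$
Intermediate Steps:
$Q{\left(q \right)} = - \frac{5}{6}$ ($Q{\left(q \right)} = \frac{1}{6} \left(-5\right) = - \frac{5}{6}$)
$t = 676$ ($t = \left(6 + 20\right)^{2} = 26^{2} = 676$)
$w{\left(o,a \right)} = - \frac{69}{4} + \frac{a o \left(- \frac{5 a}{6} + a o\right)}{8}$ ($w{\left(o,a \right)} = -7 + \frac{\left(a o - \frac{5 a}{6}\right) o a - 82}{8} = -7 + \frac{\left(- \frac{5 a}{6} + a o\right) o a - 82}{8} = -7 + \frac{o \left(- \frac{5 a}{6} + a o\right) a - 82}{8} = -7 + \frac{a o \left(- \frac{5 a}{6} + a o\right) - 82}{8} = -7 + \frac{-82 + a o \left(- \frac{5 a}{6} + a o\right)}{8} = -7 + \left(- \frac{41}{4} + \frac{a o \left(- \frac{5 a}{6} + a o\right)}{8}\right) = - \frac{69}{4} + \frac{a o \left(- \frac{5 a}{6} + a o\right)}{8}$)
$\frac{1}{9418 + w{\left(71,t \right)}} = \frac{1}{9418 - \left(\frac{69}{4} + \frac{10139155}{3} - \frac{676^{2} \cdot 71^{2}}{8}\right)} = \frac{1}{9418 - \left(\frac{69}{4} - 287952002 + \frac{10139155}{3}\right)} = \frac{1}{9418 - - \frac{3414867197}{12}} = \frac{1}{9418 + \frac{3414867197}{12}} = \frac{1}{\frac{3414980213}{12}} = \frac{12}{3414980213}$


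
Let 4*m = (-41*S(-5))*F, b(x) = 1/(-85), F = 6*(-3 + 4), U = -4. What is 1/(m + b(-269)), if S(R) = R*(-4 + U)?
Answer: -85/209101 ≈ -0.00040650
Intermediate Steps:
F = 6 (F = 6*1 = 6)
b(x) = -1/85
S(R) = -8*R (S(R) = R*(-4 - 4) = R*(-8) = -8*R)
m = -2460 (m = (-(-328)*(-5)*6)/4 = (-41*40*6)/4 = (-1640*6)/4 = (1/4)*(-9840) = -2460)
1/(m + b(-269)) = 1/(-2460 - 1/85) = 1/(-209101/85) = -85/209101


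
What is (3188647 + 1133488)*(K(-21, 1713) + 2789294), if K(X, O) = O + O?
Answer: 12070512857200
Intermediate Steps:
K(X, O) = 2*O
(3188647 + 1133488)*(K(-21, 1713) + 2789294) = (3188647 + 1133488)*(2*1713 + 2789294) = 4322135*(3426 + 2789294) = 4322135*2792720 = 12070512857200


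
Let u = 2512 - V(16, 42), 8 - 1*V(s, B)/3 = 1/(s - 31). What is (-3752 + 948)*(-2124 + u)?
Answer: -5100476/5 ≈ -1.0201e+6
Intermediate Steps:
V(s, B) = 24 - 3/(-31 + s) (V(s, B) = 24 - 3/(s - 31) = 24 - 3/(-31 + s))
u = 12439/5 (u = 2512 - 3*(-249 + 8*16)/(-31 + 16) = 2512 - 3*(-249 + 128)/(-15) = 2512 - 3*(-1)*(-121)/15 = 2512 - 1*121/5 = 2512 - 121/5 = 12439/5 ≈ 2487.8)
(-3752 + 948)*(-2124 + u) = (-3752 + 948)*(-2124 + 12439/5) = -2804*1819/5 = -5100476/5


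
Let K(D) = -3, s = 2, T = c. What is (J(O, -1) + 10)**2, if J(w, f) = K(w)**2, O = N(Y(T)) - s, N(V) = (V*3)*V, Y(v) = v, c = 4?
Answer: 361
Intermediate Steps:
T = 4
N(V) = 3*V**2 (N(V) = (3*V)*V = 3*V**2)
O = 46 (O = 3*4**2 - 1*2 = 3*16 - 2 = 48 - 2 = 46)
J(w, f) = 9 (J(w, f) = (-3)**2 = 9)
(J(O, -1) + 10)**2 = (9 + 10)**2 = 19**2 = 361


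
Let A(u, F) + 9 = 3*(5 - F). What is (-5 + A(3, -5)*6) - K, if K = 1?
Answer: 120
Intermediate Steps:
A(u, F) = 6 - 3*F (A(u, F) = -9 + 3*(5 - F) = -9 + (15 - 3*F) = 6 - 3*F)
(-5 + A(3, -5)*6) - K = (-5 + (6 - 3*(-5))*6) - 1*1 = (-5 + (6 + 15)*6) - 1 = (-5 + 21*6) - 1 = (-5 + 126) - 1 = 121 - 1 = 120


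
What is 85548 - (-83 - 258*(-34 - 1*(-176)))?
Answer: 122267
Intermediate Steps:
85548 - (-83 - 258*(-34 - 1*(-176))) = 85548 - (-83 - 258*(-34 + 176)) = 85548 - (-83 - 258*142) = 85548 - (-83 - 36636) = 85548 - 1*(-36719) = 85548 + 36719 = 122267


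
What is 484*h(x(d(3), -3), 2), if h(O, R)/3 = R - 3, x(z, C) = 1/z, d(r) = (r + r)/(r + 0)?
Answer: -1452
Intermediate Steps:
d(r) = 2 (d(r) = (2*r)/r = 2)
h(O, R) = -9 + 3*R (h(O, R) = 3*(R - 3) = 3*(-3 + R) = -9 + 3*R)
484*h(x(d(3), -3), 2) = 484*(-9 + 3*2) = 484*(-9 + 6) = 484*(-3) = -1452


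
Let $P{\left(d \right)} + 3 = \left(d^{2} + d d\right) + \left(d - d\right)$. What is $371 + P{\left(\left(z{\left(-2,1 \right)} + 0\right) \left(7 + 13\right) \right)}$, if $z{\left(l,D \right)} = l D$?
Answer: $3568$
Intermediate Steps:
$z{\left(l,D \right)} = D l$
$P{\left(d \right)} = -3 + 2 d^{2}$ ($P{\left(d \right)} = -3 + \left(\left(d^{2} + d d\right) + \left(d - d\right)\right) = -3 + \left(\left(d^{2} + d^{2}\right) + 0\right) = -3 + \left(2 d^{2} + 0\right) = -3 + 2 d^{2}$)
$371 + P{\left(\left(z{\left(-2,1 \right)} + 0\right) \left(7 + 13\right) \right)} = 371 - \left(3 - 2 \left(\left(1 \left(-2\right) + 0\right) \left(7 + 13\right)\right)^{2}\right) = 371 - \left(3 - 2 \left(\left(-2 + 0\right) 20\right)^{2}\right) = 371 - \left(3 - 2 \left(\left(-2\right) 20\right)^{2}\right) = 371 - \left(3 - 2 \left(-40\right)^{2}\right) = 371 + \left(-3 + 2 \cdot 1600\right) = 371 + \left(-3 + 3200\right) = 371 + 3197 = 3568$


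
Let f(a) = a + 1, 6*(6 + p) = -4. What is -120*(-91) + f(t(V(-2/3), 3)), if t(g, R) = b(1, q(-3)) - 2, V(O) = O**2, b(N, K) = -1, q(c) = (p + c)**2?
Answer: 10918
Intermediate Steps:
p = -20/3 (p = -6 + (1/6)*(-4) = -6 - 2/3 = -20/3 ≈ -6.6667)
q(c) = (-20/3 + c)**2
t(g, R) = -3 (t(g, R) = -1 - 2 = -3)
f(a) = 1 + a
-120*(-91) + f(t(V(-2/3), 3)) = -120*(-91) + (1 - 3) = 10920 - 2 = 10918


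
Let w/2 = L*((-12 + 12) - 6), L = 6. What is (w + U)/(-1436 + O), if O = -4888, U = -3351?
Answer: 1141/2108 ≈ 0.54127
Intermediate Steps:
w = -72 (w = 2*(6*((-12 + 12) - 6)) = 2*(6*(0 - 6)) = 2*(6*(-6)) = 2*(-36) = -72)
(w + U)/(-1436 + O) = (-72 - 3351)/(-1436 - 4888) = -3423/(-6324) = -3423*(-1/6324) = 1141/2108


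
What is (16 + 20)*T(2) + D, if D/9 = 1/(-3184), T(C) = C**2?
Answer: 458487/3184 ≈ 144.00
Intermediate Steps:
D = -9/3184 (D = 9/(-3184) = 9*(-1/3184) = -9/3184 ≈ -0.0028266)
(16 + 20)*T(2) + D = (16 + 20)*2**2 - 9/3184 = 36*4 - 9/3184 = 144 - 9/3184 = 458487/3184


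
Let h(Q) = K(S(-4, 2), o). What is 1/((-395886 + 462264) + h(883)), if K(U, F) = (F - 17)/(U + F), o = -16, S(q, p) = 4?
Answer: 4/265523 ≈ 1.5065e-5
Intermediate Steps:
K(U, F) = (-17 + F)/(F + U)
h(Q) = 11/4 (h(Q) = (-17 - 16)/(-16 + 4) = -33/(-12) = -1/12*(-33) = 11/4)
1/((-395886 + 462264) + h(883)) = 1/((-395886 + 462264) + 11/4) = 1/(66378 + 11/4) = 1/(265523/4) = 4/265523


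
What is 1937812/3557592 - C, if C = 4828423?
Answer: -4294389274901/889398 ≈ -4.8284e+6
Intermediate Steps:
1937812/3557592 - C = 1937812/3557592 - 1*4828423 = 1937812*(1/3557592) - 4828423 = 484453/889398 - 4828423 = -4294389274901/889398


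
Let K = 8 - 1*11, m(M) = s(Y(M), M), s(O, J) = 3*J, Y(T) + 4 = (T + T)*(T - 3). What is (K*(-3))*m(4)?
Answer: 108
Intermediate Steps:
Y(T) = -4 + 2*T*(-3 + T) (Y(T) = -4 + (T + T)*(T - 3) = -4 + (2*T)*(-3 + T) = -4 + 2*T*(-3 + T))
m(M) = 3*M
K = -3 (K = 8 - 11 = -3)
(K*(-3))*m(4) = (-3*(-3))*(3*4) = 9*12 = 108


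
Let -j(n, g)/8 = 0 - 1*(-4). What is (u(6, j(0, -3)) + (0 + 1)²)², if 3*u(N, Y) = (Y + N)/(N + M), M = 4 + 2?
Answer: 25/324 ≈ 0.077160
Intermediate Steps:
j(n, g) = -32 (j(n, g) = -8*(0 - 1*(-4)) = -8*(0 + 4) = -8*4 = -32)
M = 6
u(N, Y) = (N + Y)/(3*(6 + N)) (u(N, Y) = ((Y + N)/(N + 6))/3 = ((N + Y)/(6 + N))/3 = (N + Y)/(3*(6 + N)))
(u(6, j(0, -3)) + (0 + 1)²)² = ((6 - 32)/(3*(6 + 6)) + (0 + 1)²)² = ((⅓)*(-26)/12 + 1²)² = ((⅓)*(1/12)*(-26) + 1)² = (-13/18 + 1)² = (5/18)² = 25/324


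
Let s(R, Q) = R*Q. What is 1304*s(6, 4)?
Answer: 31296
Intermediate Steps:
s(R, Q) = Q*R
1304*s(6, 4) = 1304*(4*6) = 1304*24 = 31296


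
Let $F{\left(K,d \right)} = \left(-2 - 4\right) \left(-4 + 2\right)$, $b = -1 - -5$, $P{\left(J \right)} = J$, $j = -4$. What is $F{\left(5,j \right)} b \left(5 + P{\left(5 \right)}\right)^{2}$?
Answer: $4800$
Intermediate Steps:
$b = 4$ ($b = -1 + 5 = 4$)
$F{\left(K,d \right)} = 12$ ($F{\left(K,d \right)} = \left(-6\right) \left(-2\right) = 12$)
$F{\left(5,j \right)} b \left(5 + P{\left(5 \right)}\right)^{2} = 12 \cdot 4 \left(5 + 5\right)^{2} = 48 \cdot 10^{2} = 48 \cdot 100 = 4800$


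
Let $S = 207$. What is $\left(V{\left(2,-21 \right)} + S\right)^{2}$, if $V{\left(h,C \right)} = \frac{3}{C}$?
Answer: $\frac{2096704}{49} \approx 42790.0$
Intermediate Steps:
$\left(V{\left(2,-21 \right)} + S\right)^{2} = \left(\frac{3}{-21} + 207\right)^{2} = \left(3 \left(- \frac{1}{21}\right) + 207\right)^{2} = \left(- \frac{1}{7} + 207\right)^{2} = \left(\frac{1448}{7}\right)^{2} = \frac{2096704}{49}$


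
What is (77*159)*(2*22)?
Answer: 538692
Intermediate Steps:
(77*159)*(2*22) = 12243*44 = 538692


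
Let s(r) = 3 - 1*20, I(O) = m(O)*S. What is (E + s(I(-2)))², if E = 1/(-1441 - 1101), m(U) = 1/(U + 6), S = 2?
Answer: 1867536225/6461764 ≈ 289.01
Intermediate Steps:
m(U) = 1/(6 + U)
I(O) = 2/(6 + O)
E = -1/2542 (E = 1/(-2542) = -1/2542 ≈ -0.00039339)
s(r) = -17 (s(r) = 3 - 20 = -17)
(E + s(I(-2)))² = (-1/2542 - 17)² = (-43215/2542)² = 1867536225/6461764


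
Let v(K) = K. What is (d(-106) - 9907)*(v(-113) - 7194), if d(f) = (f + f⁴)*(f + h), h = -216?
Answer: 297042219512309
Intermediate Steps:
d(f) = (-216 + f)*(f + f⁴) (d(f) = (f + f⁴)*(f - 216) = (f + f⁴)*(-216 + f) = (-216 + f)*(f + f⁴))
(d(-106) - 9907)*(v(-113) - 7194) = (-106*(-216 - 106 + (-106)⁴ - 216*(-106)³) - 9907)*(-113 - 7194) = (-106*(-216 - 106 + 126247696 - 216*(-1191016)) - 9907)*(-7307) = (-106*(-216 - 106 + 126247696 + 257259456) - 9907)*(-7307) = (-106*383506830 - 9907)*(-7307) = (-40651723980 - 9907)*(-7307) = -40651733887*(-7307) = 297042219512309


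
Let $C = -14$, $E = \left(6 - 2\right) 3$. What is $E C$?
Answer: $-168$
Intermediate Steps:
$E = 12$ ($E = 4 \cdot 3 = 12$)
$E C = 12 \left(-14\right) = -168$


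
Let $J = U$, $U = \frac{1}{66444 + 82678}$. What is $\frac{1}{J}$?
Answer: $149122$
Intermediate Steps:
$U = \frac{1}{149122} \approx 6.7059 \cdot 10^{-6}$
$J = \frac{1}{149122} \approx 6.7059 \cdot 10^{-6}$
$\frac{1}{J} = \frac{1}{\frac{1}{149122}} = 149122$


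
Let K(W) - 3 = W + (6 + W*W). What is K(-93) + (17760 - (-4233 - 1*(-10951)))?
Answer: 19607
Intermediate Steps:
K(W) = 9 + W + W**2 (K(W) = 3 + (W + (6 + W*W)) = 3 + (W + (6 + W**2)) = 3 + (6 + W + W**2) = 9 + W + W**2)
K(-93) + (17760 - (-4233 - 1*(-10951))) = (9 - 93 + (-93)**2) + (17760 - (-4233 - 1*(-10951))) = (9 - 93 + 8649) + (17760 - (-4233 + 10951)) = 8565 + (17760 - 1*6718) = 8565 + (17760 - 6718) = 8565 + 11042 = 19607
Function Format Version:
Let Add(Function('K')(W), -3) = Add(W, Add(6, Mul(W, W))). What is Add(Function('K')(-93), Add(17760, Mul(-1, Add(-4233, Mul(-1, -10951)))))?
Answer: 19607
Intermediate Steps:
Function('K')(W) = Add(9, W, Pow(W, 2)) (Function('K')(W) = Add(3, Add(W, Add(6, Mul(W, W)))) = Add(3, Add(W, Add(6, Pow(W, 2)))) = Add(3, Add(6, W, Pow(W, 2))) = Add(9, W, Pow(W, 2)))
Add(Function('K')(-93), Add(17760, Mul(-1, Add(-4233, Mul(-1, -10951))))) = Add(Add(9, -93, Pow(-93, 2)), Add(17760, Mul(-1, Add(-4233, Mul(-1, -10951))))) = Add(Add(9, -93, 8649), Add(17760, Mul(-1, Add(-4233, 10951)))) = Add(8565, Add(17760, Mul(-1, 6718))) = Add(8565, Add(17760, -6718)) = Add(8565, 11042) = 19607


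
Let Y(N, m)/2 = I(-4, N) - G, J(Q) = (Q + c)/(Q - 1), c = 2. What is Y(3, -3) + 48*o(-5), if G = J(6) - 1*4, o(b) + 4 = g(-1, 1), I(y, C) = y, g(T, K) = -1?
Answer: -1216/5 ≈ -243.20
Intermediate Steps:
J(Q) = (2 + Q)/(-1 + Q) (J(Q) = (Q + 2)/(Q - 1) = (2 + Q)/(-1 + Q))
o(b) = -5 (o(b) = -4 - 1 = -5)
G = -12/5 (G = (2 + 6)/(-1 + 6) - 1*4 = 8/5 - 4 = -12/5 ≈ -2.4000)
Y(N, m) = -16/5 (Y(N, m) = 2*(-4 - 1*(-12/5)) = 2*(-4 + 12/5) = 2*(-8/5) = -16/5)
Y(3, -3) + 48*o(-5) = -16/5 + 48*(-5) = -16/5 - 240 = -1216/5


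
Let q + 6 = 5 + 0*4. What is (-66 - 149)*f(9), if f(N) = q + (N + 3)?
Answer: -2365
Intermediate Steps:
q = -1 (q = -6 + (5 + 0*4) = -6 + (5 + 0) = -6 + 5 = -1)
f(N) = 2 + N (f(N) = -1 + (N + 3) = -1 + (3 + N) = 2 + N)
(-66 - 149)*f(9) = (-66 - 149)*(2 + 9) = -215*11 = -2365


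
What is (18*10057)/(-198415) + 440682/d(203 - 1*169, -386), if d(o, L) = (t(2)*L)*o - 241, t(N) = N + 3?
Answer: -99360472416/13067810315 ≈ -7.6035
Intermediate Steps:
t(N) = 3 + N
d(o, L) = -241 + 5*L*o (d(o, L) = ((3 + 2)*L)*o - 241 = (5*L)*o - 241 = 5*L*o - 241 = -241 + 5*L*o)
(18*10057)/(-198415) + 440682/d(203 - 1*169, -386) = (18*10057)/(-198415) + 440682/(-241 + 5*(-386)*(203 - 1*169)) = 181026*(-1/198415) + 440682/(-241 + 5*(-386)*(203 - 169)) = -181026/198415 + 440682/(-241 + 5*(-386)*34) = -181026/198415 + 440682/(-241 - 65620) = -181026/198415 + 440682/(-65861) = -181026/198415 + 440682*(-1/65861) = -181026/198415 - 440682/65861 = -99360472416/13067810315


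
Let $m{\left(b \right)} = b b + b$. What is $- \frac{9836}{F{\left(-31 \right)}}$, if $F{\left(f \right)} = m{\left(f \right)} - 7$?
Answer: $- \frac{9836}{923} \approx -10.657$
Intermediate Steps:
$m{\left(b \right)} = b + b^{2}$ ($m{\left(b \right)} = b^{2} + b = b + b^{2}$)
$F{\left(f \right)} = -7 + f \left(1 + f\right)$ ($F{\left(f \right)} = f \left(1 + f\right) - 7 = -7 + f \left(1 + f\right)$)
$- \frac{9836}{F{\left(-31 \right)}} = - \frac{9836}{-7 - 31 \left(1 - 31\right)} = - \frac{9836}{-7 - -930} = - \frac{9836}{-7 + 930} = - \frac{9836}{923}$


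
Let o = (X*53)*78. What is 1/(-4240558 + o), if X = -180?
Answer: -1/4984678 ≈ -2.0061e-7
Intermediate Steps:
o = -744120 (o = -180*53*78 = -9540*78 = -744120)
1/(-4240558 + o) = 1/(-4240558 - 744120) = 1/(-4984678) = -1/4984678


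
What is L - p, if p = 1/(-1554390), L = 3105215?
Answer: 4826715143851/1554390 ≈ 3.1052e+6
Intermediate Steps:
p = -1/1554390 ≈ -6.4334e-7
L - p = 3105215 - 1*(-1/1554390) = 3105215 + 1/1554390 = 4826715143851/1554390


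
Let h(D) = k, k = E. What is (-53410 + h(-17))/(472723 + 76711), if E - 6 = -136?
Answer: -26770/274717 ≈ -0.097446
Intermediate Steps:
E = -130 (E = 6 - 136 = -130)
k = -130
h(D) = -130
(-53410 + h(-17))/(472723 + 76711) = (-53410 - 130)/(472723 + 76711) = -53540/549434 = -53540*1/549434 = -26770/274717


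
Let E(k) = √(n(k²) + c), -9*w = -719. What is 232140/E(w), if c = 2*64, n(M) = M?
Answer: 2089260*√527329/527329 ≈ 2877.1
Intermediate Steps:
c = 128
w = 719/9 (w = -⅑*(-719) = 719/9 ≈ 79.889)
E(k) = √(128 + k²) (E(k) = √(k² + 128) = √(128 + k²))
232140/E(w) = 232140/(√(128 + (719/9)²)) = 232140/(√(128 + 516961/81)) = 232140/(√(527329/81)) = 232140/((√527329/9)) = 232140*(9*√527329/527329) = 2089260*√527329/527329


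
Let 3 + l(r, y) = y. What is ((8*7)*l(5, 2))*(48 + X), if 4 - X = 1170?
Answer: 62608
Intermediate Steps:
X = -1166 (X = 4 - 1*1170 = 4 - 1170 = -1166)
l(r, y) = -3 + y
((8*7)*l(5, 2))*(48 + X) = ((8*7)*(-3 + 2))*(48 - 1166) = (56*(-1))*(-1118) = -56*(-1118) = 62608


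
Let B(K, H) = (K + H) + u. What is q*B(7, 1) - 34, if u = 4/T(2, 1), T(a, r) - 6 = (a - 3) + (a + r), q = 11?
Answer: 119/2 ≈ 59.500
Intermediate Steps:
T(a, r) = 3 + r + 2*a (T(a, r) = 6 + ((a - 3) + (a + r)) = 6 + ((-3 + a) + (a + r)) = 6 + (-3 + r + 2*a) = 3 + r + 2*a)
u = 1/2 (u = 4/(3 + 1 + 2*2) = 4/(3 + 1 + 4) = 4/8 = 4*(1/8) = 1/2 ≈ 0.50000)
B(K, H) = 1/2 + H + K (B(K, H) = (K + H) + 1/2 = (H + K) + 1/2 = 1/2 + H + K)
q*B(7, 1) - 34 = 11*(1/2 + 1 + 7) - 34 = 11*(17/2) - 34 = 187/2 - 34 = 119/2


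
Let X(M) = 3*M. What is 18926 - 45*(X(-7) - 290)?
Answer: 32921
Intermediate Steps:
18926 - 45*(X(-7) - 290) = 18926 - 45*(3*(-7) - 290) = 18926 - 45*(-21 - 290) = 18926 - 45*(-311) = 18926 - 1*(-13995) = 18926 + 13995 = 32921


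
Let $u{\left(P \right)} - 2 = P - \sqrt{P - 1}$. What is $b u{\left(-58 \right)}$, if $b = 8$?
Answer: $-448 - 8 i \sqrt{59} \approx -448.0 - 61.449 i$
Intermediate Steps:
$u{\left(P \right)} = 2 + P - \sqrt{-1 + P}$ ($u{\left(P \right)} = 2 + \left(P - \sqrt{P - 1}\right) = 2 + \left(P - \sqrt{-1 + P}\right) = 2 + P - \sqrt{-1 + P}$)
$b u{\left(-58 \right)} = 8 \left(2 - 58 - \sqrt{-1 - 58}\right) = 8 \left(2 - 58 - \sqrt{-59}\right) = 8 \left(2 - 58 - i \sqrt{59}\right) = 8 \left(-56 - i \sqrt{59}\right) = -448 - 8 i \sqrt{59}$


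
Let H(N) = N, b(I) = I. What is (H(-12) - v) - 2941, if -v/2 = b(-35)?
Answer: -3023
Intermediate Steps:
v = 70 (v = -2*(-35) = 70)
(H(-12) - v) - 2941 = (-12 - 1*70) - 2941 = (-12 - 70) - 2941 = -82 - 2941 = -3023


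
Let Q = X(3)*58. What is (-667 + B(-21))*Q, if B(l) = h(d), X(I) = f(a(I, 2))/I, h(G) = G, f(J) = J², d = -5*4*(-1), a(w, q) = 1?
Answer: -37526/3 ≈ -12509.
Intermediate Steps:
d = 20 (d = -20*(-1) = 20)
X(I) = 1/I (X(I) = 1²/I = 1/I)
B(l) = 20
Q = 58/3 ≈ 19.333
(-667 + B(-21))*Q = (-667 + 20)*(58/3) = -647*58/3 = -37526/3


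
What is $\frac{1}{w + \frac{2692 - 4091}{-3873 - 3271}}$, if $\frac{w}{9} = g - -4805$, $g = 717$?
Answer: $\frac{7144}{355043911} \approx 2.0121 \cdot 10^{-5}$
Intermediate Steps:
$w = 49698$ ($w = 9 \left(717 - -4805\right) = 9 \left(717 + 4805\right) = 9 \cdot 5522 = 49698$)
$\frac{1}{w + \frac{2692 - 4091}{-3873 - 3271}} = \frac{1}{49698 + \frac{2692 - 4091}{-3873 - 3271}} = \frac{1}{49698 - \frac{1399}{-7144}} = \frac{1}{49698 - - \frac{1399}{7144}} = \frac{1}{49698 + \frac{1399}{7144}} = \frac{1}{\frac{355043911}{7144}} = \frac{7144}{355043911}$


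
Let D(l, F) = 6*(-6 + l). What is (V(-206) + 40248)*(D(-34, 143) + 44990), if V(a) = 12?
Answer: 1801635000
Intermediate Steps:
D(l, F) = -36 + 6*l
(V(-206) + 40248)*(D(-34, 143) + 44990) = (12 + 40248)*((-36 + 6*(-34)) + 44990) = 40260*((-36 - 204) + 44990) = 40260*(-240 + 44990) = 40260*44750 = 1801635000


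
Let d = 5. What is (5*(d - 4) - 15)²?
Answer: 100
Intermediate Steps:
(5*(d - 4) - 15)² = (5*(5 - 4) - 15)² = (5*1 - 15)² = (5 - 15)² = (-10)² = 100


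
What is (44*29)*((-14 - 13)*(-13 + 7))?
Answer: 206712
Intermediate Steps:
(44*29)*((-14 - 13)*(-13 + 7)) = 1276*(-27*(-6)) = 1276*162 = 206712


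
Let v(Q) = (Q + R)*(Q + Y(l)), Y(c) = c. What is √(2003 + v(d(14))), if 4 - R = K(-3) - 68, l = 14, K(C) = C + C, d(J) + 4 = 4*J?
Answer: √10583 ≈ 102.87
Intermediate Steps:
d(J) = -4 + 4*J
K(C) = 2*C
R = 78 (R = 4 - (2*(-3) - 68) = 4 - (-6 - 68) = 4 - 1*(-74) = 4 + 74 = 78)
v(Q) = (14 + Q)*(78 + Q) (v(Q) = (Q + 78)*(Q + 14) = (78 + Q)*(14 + Q) = (14 + Q)*(78 + Q))
√(2003 + v(d(14))) = √(2003 + (1092 + (-4 + 4*14)² + 92*(-4 + 4*14))) = √(2003 + (1092 + (-4 + 56)² + 92*(-4 + 56))) = √(2003 + (1092 + 52² + 92*52)) = √(2003 + (1092 + 2704 + 4784)) = √(2003 + 8580) = √10583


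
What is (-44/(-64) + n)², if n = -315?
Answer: 25290841/256 ≈ 98792.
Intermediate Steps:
(-44/(-64) + n)² = (-44/(-64) - 315)² = (-44*(-1/64) - 315)² = (11/16 - 315)² = (-5029/16)² = 25290841/256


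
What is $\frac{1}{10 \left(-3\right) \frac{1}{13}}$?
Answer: $- \frac{13}{30} \approx -0.43333$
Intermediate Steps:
$\frac{1}{10 \left(-3\right) \frac{1}{13}} = \frac{1}{\left(-30\right) \frac{1}{13}} = \frac{1}{- \frac{30}{13}} = - \frac{13}{30}$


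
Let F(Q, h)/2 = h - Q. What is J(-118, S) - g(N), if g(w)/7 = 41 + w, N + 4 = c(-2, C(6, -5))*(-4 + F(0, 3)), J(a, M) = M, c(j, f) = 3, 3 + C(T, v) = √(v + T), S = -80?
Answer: -381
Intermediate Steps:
C(T, v) = -3 + √(T + v) (C(T, v) = -3 + √(v + T) = -3 + √(T + v))
F(Q, h) = -2*Q + 2*h (F(Q, h) = 2*(h - Q) = -2*Q + 2*h)
N = 2 (N = -4 + 3*(-4 + (-2*0 + 2*3)) = -4 + 3*(-4 + (0 + 6)) = -4 + 3*(-4 + 6) = -4 + 3*2 = -4 + 6 = 2)
g(w) = 287 + 7*w (g(w) = 7*(41 + w) = 287 + 7*w)
J(-118, S) - g(N) = -80 - (287 + 7*2) = -80 - (287 + 14) = -80 - 1*301 = -80 - 301 = -381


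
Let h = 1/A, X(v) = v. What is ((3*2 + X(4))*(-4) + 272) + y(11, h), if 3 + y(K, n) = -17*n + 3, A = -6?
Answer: 1409/6 ≈ 234.83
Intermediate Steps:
h = -1/6 (h = 1/(-6) = -1/6 ≈ -0.16667)
y(K, n) = -17*n (y(K, n) = -3 + (-17*n + 3) = -3 + (3 - 17*n) = -17*n)
((3*2 + X(4))*(-4) + 272) + y(11, h) = ((3*2 + 4)*(-4) + 272) - 17*(-1/6) = ((6 + 4)*(-4) + 272) + 17/6 = (10*(-4) + 272) + 17/6 = (-40 + 272) + 17/6 = 232 + 17/6 = 1409/6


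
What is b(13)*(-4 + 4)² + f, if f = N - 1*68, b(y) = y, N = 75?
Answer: 7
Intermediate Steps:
f = 7 (f = 75 - 1*68 = 75 - 68 = 7)
b(13)*(-4 + 4)² + f = 13*(-4 + 4)² + 7 = 13*0² + 7 = 13*0 + 7 = 0 + 7 = 7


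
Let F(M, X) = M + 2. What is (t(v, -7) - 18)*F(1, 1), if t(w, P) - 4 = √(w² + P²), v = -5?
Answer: -42 + 3*√74 ≈ -16.193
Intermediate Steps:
t(w, P) = 4 + √(P² + w²) (t(w, P) = 4 + √(w² + P²) = 4 + √(P² + w²))
F(M, X) = 2 + M
(t(v, -7) - 18)*F(1, 1) = ((4 + √((-7)² + (-5)²)) - 18)*(2 + 1) = ((4 + √(49 + 25)) - 18)*3 = ((4 + √74) - 18)*3 = (-14 + √74)*3 = -42 + 3*√74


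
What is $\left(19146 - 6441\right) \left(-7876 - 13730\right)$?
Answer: $-274504230$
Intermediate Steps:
$\left(19146 - 6441\right) \left(-7876 - 13730\right) = 12705 \left(-21606\right) = -274504230$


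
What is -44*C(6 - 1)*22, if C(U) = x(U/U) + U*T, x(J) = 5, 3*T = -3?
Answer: 0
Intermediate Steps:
T = -1 (T = (⅓)*(-3) = -1)
C(U) = 5 - U (C(U) = 5 + U*(-1) = 5 - U)
-44*C(6 - 1)*22 = -44*(5 - (6 - 1))*22 = -44*(5 - 1*5)*22 = -44*(5 - 5)*22 = -44*0*22 = 0*22 = 0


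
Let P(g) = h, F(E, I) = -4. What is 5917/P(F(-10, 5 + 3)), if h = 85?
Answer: 5917/85 ≈ 69.612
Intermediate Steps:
P(g) = 85
5917/P(F(-10, 5 + 3)) = 5917/85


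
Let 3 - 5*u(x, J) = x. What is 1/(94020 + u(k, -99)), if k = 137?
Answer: 5/469966 ≈ 1.0639e-5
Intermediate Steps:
u(x, J) = ⅗ - x/5
1/(94020 + u(k, -99)) = 1/(94020 + (⅗ - ⅕*137)) = 1/(94020 + (⅗ - 137/5)) = 1/(94020 - 134/5) = 1/(469966/5) = 5/469966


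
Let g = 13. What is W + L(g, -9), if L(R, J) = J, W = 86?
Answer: 77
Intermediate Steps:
W + L(g, -9) = 86 - 9 = 77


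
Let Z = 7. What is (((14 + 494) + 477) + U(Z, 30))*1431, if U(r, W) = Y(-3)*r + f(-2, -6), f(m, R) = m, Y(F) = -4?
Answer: 1366605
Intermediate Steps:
U(r, W) = -2 - 4*r (U(r, W) = -4*r - 2 = -2 - 4*r)
(((14 + 494) + 477) + U(Z, 30))*1431 = (((14 + 494) + 477) + (-2 - 4*7))*1431 = ((508 + 477) + (-2 - 28))*1431 = (985 - 30)*1431 = 955*1431 = 1366605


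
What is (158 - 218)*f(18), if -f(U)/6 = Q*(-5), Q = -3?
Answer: 5400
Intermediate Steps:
f(U) = -90 (f(U) = -(-18)*(-5) = -6*15 = -90)
(158 - 218)*f(18) = (158 - 218)*(-90) = -60*(-90) = 5400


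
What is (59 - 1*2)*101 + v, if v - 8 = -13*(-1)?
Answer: 5778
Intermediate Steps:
v = 21 (v = 8 - 13*(-1) = 8 + 13 = 21)
(59 - 1*2)*101 + v = (59 - 1*2)*101 + 21 = (59 - 2)*101 + 21 = 57*101 + 21 = 5757 + 21 = 5778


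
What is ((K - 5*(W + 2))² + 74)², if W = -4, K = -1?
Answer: 24025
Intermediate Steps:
((K - 5*(W + 2))² + 74)² = ((-1 - 5*(-4 + 2))² + 74)² = ((-1 - 5*(-2))² + 74)² = ((-1 + 10)² + 74)² = (9² + 74)² = (81 + 74)² = 155² = 24025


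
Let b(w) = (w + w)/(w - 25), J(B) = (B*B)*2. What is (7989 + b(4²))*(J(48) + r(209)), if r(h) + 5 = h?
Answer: 115277876/3 ≈ 3.8426e+7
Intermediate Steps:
r(h) = -5 + h
J(B) = 2*B² (J(B) = B²*2 = 2*B²)
b(w) = 2*w/(-25 + w) (b(w) = (2*w)/(-25 + w) = 2*w/(-25 + w))
(7989 + b(4²))*(J(48) + r(209)) = (7989 + 2*4²/(-25 + 4²))*(2*48² + (-5 + 209)) = (7989 + 2*16/(-25 + 16))*(2*2304 + 204) = (7989 + 2*16/(-9))*(4608 + 204) = (7989 + 2*16*(-⅑))*4812 = (7989 - 32/9)*4812 = (71869/9)*4812 = 115277876/3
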